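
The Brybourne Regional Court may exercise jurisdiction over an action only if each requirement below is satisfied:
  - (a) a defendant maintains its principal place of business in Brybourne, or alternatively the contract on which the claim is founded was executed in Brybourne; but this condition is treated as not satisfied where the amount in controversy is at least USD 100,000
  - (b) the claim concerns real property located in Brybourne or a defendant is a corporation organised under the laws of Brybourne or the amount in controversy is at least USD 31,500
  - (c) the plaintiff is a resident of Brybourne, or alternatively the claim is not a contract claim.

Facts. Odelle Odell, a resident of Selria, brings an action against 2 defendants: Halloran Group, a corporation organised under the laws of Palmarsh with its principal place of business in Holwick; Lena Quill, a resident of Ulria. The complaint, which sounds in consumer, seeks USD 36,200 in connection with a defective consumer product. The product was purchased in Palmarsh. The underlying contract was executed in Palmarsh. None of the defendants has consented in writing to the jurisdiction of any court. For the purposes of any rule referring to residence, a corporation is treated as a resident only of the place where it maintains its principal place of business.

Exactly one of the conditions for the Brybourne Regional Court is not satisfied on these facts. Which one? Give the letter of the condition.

(a)

The Brybourne Regional Court:
  (a) The corporate defendant(s) have their principal place of business in Holwick, not Brybourne; the contract was executed in Palmarsh, not Brybourne — none of the alternatives is met. Not satisfied.
  (b) The amount in controversy is $36,200, which meets the $31,500 floor, which satisfies one of the alternatives. Met.
  (c) The claim is a consumer claim, not a contract claim, so this disjunct is met. Condition met.
Only condition (a) fails.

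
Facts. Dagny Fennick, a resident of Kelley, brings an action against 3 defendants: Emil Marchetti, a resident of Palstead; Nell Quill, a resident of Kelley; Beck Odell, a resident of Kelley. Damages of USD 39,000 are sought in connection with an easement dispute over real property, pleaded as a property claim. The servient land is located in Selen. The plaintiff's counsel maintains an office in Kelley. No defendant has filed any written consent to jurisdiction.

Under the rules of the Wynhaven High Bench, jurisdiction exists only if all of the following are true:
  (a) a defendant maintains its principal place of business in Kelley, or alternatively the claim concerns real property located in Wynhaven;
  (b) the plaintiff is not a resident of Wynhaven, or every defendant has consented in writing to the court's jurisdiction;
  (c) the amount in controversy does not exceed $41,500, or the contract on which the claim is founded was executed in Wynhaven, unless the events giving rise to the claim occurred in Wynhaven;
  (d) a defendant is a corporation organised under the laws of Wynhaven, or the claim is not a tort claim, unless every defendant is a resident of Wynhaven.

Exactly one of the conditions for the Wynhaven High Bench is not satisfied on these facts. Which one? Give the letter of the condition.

The Wynhaven High Bench:
  (a) No defendant is a corporation; the property lies in Selen, not Wynhaven — no alternative holds. Not met.
  (b) The plaintiff resides in Kelley, which is not Wynhaven, so one alternative holds. Met.
  (c) The amount in controversy is USD 39,000, within the $41,500 ceiling, which satisfies one of the alternatives. Condition met.
  (d) The claim is a property claim, not a tort claim, so this disjunct is met. Met.
Only condition (a) fails.

(a)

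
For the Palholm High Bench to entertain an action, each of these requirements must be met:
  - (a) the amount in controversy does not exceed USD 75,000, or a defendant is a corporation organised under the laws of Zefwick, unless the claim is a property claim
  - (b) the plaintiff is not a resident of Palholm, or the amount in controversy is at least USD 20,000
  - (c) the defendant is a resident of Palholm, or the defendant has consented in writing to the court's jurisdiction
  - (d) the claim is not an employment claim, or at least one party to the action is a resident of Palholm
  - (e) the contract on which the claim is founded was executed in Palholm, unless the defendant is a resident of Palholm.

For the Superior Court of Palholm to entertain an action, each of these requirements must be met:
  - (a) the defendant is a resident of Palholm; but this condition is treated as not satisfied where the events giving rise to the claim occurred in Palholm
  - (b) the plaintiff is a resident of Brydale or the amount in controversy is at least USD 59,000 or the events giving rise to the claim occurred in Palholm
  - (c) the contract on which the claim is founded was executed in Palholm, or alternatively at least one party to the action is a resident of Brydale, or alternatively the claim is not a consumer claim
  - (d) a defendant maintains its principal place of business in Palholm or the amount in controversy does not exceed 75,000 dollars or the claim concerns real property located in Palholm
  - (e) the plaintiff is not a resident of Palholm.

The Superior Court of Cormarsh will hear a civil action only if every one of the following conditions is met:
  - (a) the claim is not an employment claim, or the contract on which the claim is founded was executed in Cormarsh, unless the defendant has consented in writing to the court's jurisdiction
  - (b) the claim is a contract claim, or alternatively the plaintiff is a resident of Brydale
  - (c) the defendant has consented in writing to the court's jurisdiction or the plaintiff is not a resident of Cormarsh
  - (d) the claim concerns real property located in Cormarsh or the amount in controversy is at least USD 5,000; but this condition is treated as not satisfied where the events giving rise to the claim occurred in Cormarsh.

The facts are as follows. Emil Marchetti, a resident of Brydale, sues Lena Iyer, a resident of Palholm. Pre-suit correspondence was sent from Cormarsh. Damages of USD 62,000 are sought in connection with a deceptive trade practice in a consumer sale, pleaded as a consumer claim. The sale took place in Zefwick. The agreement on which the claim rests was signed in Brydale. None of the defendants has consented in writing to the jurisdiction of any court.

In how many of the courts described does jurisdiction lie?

3

The Palholm High Bench:
  (a) The amount in controversy is USD 62,000, within the 75,000 dollars ceiling, so one alternative holds. Condition met.
  (b) The plaintiff resides in Brydale, which is not Palholm, which satisfies one of the alternatives. Condition met.
  (c) The defendant resides in Palholm — that alternative is enough. Satisfied.
  (d) The claim is a consumer claim, not an employment claim, so this disjunct is met. Satisfied.
  (e) The contract was executed in Brydale, not Palholm. But the defendant resides in Palholm, and the 'unless' clause therefore excuses the requirement. Satisfied.
  → Jurisdiction lies.
The Superior Court of Palholm:
  (a) The defendant resides in Palholm. And the carve-out is inapplicable — the operative events occurred in Zefwick, not Palholm. Condition met.
  (b) The plaintiff resides in Brydale, which satisfies one of the alternatives. Met.
  (c) Emil Marchetti resides in Brydale — that alternative is enough. Condition met.
  (d) The amount in controversy is $62,000, within the USD 75,000 ceiling, which satisfies one of the alternatives. Condition met.
  (e) The plaintiff resides in Brydale, which is not Palholm. Condition met.
  → Every requirement is satisfied — jurisdiction.
The Superior Court of Cormarsh:
  (a) The claim is a consumer claim, not an employment claim — that alternative is enough. Satisfied.
  (b) The plaintiff resides in Brydale, so one alternative holds. Met.
  (c) The plaintiff resides in Brydale, which is not Cormarsh, so one alternative holds. Met.
  (d) The amount in controversy is USD 62,000, which meets the USD 5,000 floor — that alternative is enough. The exception is not triggered, since the operative events occurred in Zefwick, not Cormarsh. Satisfied.
  → Jurisdiction lies.
Courts with jurisdiction: the Palholm High Bench, the Superior Court of Palholm, the Superior Court of Cormarsh — 3 in total.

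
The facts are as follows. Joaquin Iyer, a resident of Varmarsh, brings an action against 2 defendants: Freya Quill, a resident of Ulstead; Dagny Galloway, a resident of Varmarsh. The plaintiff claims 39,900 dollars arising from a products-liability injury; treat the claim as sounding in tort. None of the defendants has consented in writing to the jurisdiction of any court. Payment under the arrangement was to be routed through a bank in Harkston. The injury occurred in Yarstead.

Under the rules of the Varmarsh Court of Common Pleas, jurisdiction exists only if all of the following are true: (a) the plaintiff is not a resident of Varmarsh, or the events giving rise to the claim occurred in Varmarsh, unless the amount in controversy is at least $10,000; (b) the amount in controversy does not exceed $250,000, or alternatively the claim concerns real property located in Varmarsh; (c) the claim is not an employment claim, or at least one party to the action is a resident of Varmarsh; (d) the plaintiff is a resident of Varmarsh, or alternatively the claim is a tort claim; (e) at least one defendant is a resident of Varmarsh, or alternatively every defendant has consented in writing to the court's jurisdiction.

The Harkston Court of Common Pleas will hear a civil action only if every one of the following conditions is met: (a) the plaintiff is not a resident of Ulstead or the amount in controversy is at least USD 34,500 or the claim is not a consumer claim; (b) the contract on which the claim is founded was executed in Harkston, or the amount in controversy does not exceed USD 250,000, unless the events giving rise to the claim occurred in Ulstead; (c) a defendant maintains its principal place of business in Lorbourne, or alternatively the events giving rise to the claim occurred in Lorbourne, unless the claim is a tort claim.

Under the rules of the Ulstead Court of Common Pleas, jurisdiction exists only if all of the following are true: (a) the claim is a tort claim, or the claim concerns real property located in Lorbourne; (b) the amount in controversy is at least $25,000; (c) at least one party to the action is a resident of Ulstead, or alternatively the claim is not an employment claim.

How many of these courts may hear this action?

The Varmarsh Court of Common Pleas:
  (a) The plaintiff resides in Varmarsh; the operative events occurred in Yarstead, not Varmarsh — none of the alternatives is met. The proviso rescues it, though: the amount in controversy is USD 39,900, which meets the USD 10,000 floor. Condition met.
  (b) The amount in controversy is 39,900 dollars, within the USD 250,000 ceiling, which satisfies one of the alternatives. Condition met.
  (c) The claim is a tort claim, not an employment claim — that alternative is enough. Met.
  (d) The plaintiff resides in Varmarsh — that alternative is enough. Met.
  (e) Dagny Galloway resides in Varmarsh — that alternative is enough. Condition met.
  → The court has jurisdiction.
The Harkston Court of Common Pleas:
  (a) The plaintiff resides in Varmarsh, which is not Ulstead — that alternative is enough. Satisfied.
  (b) The amount in controversy is USD 39,900, within the 250,000 dollars ceiling, so one alternative holds. Condition met.
  (c) No defendant is a corporation; the operative events occurred in Yarstead, not Lorbourne — no alternative holds. The proviso rescues it, though: the claim is a tort claim. Satisfied.
  → The court has jurisdiction.
The Ulstead Court of Common Pleas:
  (a) The claim is a tort claim — that alternative is enough. Satisfied.
  (b) The amount in controversy is USD 39,900, which meets the $25,000 floor. Satisfied.
  (c) Freya Quill resides in Ulstead, so one alternative holds. Met.
  → All conditions met; jurisdiction exists.
Courts with jurisdiction: the Varmarsh Court of Common Pleas, the Harkston Court of Common Pleas, the Ulstead Court of Common Pleas — 3 in total.

3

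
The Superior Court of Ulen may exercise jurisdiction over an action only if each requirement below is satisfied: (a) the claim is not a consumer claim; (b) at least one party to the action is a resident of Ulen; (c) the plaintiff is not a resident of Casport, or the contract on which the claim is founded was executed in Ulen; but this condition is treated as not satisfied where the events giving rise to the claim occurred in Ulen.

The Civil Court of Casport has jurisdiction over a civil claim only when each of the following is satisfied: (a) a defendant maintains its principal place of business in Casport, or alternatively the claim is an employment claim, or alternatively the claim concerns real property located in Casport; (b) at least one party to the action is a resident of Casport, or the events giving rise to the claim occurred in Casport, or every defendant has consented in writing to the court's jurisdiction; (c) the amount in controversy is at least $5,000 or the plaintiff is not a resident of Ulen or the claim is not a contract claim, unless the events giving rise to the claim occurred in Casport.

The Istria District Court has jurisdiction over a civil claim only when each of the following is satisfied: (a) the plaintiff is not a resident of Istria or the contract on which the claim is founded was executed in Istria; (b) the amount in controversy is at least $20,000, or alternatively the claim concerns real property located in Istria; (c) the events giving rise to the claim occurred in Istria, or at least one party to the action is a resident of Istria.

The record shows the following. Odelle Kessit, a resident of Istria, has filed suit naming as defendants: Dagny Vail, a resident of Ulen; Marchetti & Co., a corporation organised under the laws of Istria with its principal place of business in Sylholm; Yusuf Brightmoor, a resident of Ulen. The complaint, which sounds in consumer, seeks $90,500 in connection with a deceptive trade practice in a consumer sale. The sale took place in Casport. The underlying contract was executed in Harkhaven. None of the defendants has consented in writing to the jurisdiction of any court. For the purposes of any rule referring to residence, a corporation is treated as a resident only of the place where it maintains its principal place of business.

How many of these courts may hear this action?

The Superior Court of Ulen:
  (a) The claim is a consumer claim. Not met.
  (b) Dagny Vail resides in Ulen. Condition met.
  (c) The plaintiff resides in Istria, which is not Casport, so one alternative holds. And the carve-out is inapplicable — the operative events occurred in Casport, not Ulen. Met.
  → The court lacks jurisdiction.
The Civil Court of Casport:
  (a) The corporate defendant(s) have their principal place of business in Sylholm, not Casport; the claim is a consumer claim, not an employment claim; the claim does not concern real property — every alternative fails. Not satisfied.
  (b) The operative events occurred in Casport, which satisfies one of the alternatives. Condition met.
  (c) The amount in controversy is 90,500 dollars, which meets the USD 5,000 floor, so one alternative holds. Condition met.
  → The court lacks jurisdiction.
The Istria District Court:
  (a) The plaintiff resides in Istria; the contract was executed in Harkhaven, not Istria — none of the alternatives is met. Condition not met.
  (b) The amount in controversy is 90,500 dollars, which meets the $20,000 floor, which satisfies one of the alternatives. Condition met.
  (c) Odelle Kessit resides in Istria, so this disjunct is met. Condition met.
  → At least one condition fails; no jurisdiction.
No court satisfies all of its conditions.

0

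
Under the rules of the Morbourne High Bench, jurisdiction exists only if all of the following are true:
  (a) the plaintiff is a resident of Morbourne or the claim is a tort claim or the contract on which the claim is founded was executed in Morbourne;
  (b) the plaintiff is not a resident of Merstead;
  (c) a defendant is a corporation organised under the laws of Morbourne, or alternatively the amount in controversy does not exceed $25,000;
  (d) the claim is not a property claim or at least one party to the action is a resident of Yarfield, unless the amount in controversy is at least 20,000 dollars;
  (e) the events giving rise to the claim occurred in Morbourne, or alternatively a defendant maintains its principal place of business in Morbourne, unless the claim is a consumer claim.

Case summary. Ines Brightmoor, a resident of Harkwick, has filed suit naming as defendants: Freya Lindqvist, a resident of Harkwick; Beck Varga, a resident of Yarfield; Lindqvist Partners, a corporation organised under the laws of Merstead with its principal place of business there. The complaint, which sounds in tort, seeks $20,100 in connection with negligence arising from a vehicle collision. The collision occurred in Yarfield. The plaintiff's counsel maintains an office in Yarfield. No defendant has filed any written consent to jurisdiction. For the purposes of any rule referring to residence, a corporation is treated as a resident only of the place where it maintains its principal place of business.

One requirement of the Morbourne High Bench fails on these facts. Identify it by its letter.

The Morbourne High Bench:
  (a) The claim is a tort claim, which satisfies one of the alternatives. Satisfied.
  (b) The plaintiff resides in Harkwick, which is not Merstead. Satisfied.
  (c) The amount in controversy is 20,100 dollars, within the USD 25,000 ceiling — that alternative is enough. Condition met.
  (d) The claim is a tort claim, not a property claim, so this disjunct is met. Satisfied.
  (e) The operative events occurred in Yarfield, not Morbourne; the corporate defendant(s) have their principal place of business in Merstead, not Morbourne — no alternative holds. And the claim is a tort claim, not a consumer claim, so the proviso does not save it. Not met.
Only condition (e) fails.

(e)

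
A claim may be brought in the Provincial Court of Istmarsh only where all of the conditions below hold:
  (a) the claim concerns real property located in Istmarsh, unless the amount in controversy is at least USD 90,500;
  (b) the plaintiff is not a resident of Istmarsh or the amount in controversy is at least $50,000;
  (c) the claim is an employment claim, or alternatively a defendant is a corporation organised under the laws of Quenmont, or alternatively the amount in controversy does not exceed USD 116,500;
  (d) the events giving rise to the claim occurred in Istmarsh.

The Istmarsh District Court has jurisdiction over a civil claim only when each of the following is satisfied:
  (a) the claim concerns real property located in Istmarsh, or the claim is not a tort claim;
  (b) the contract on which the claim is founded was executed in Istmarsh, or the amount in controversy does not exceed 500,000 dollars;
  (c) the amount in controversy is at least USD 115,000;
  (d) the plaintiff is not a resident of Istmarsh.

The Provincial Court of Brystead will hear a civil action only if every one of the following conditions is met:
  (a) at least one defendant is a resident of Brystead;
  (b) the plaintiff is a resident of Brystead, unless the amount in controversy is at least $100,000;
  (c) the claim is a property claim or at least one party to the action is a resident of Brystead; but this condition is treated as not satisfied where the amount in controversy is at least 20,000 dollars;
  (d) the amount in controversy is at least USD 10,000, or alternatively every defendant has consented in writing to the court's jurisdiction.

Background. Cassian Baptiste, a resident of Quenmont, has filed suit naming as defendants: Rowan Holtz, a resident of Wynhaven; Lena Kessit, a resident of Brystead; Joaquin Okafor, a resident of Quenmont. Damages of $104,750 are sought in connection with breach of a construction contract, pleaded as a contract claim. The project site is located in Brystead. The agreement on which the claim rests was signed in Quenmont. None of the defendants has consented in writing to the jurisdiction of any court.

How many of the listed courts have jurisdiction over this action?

The Provincial Court of Istmarsh:
  (a) The claim does not concern real property. However, the amount in controversy is 104,750 dollars, which meets the USD 90,500 floor, so the 'unless' proviso supplies this condition. Condition met.
  (b) The plaintiff resides in Quenmont, which is not Istmarsh, which satisfies one of the alternatives. Satisfied.
  (c) The amount in controversy is $104,750, within the USD 116,500 ceiling — that alternative is enough. Met.
  (d) The operative events occurred in Brystead, not Istmarsh. Condition not met.
  → The court lacks jurisdiction.
The Istmarsh District Court:
  (a) The claim is a contract claim, not a tort claim — that alternative is enough. Condition met.
  (b) The amount in controversy is 104,750 dollars, within the $500,000 ceiling, so this disjunct is met. Satisfied.
  (c) The amount in controversy is USD 104,750, below the $115,000 floor. Not satisfied.
  (d) The plaintiff resides in Quenmont, which is not Istmarsh. Condition met.
  → At least one condition fails; no jurisdiction.
The Provincial Court of Brystead:
  (a) Lena Kessit resides in Brystead. Condition met.
  (b) The plaintiff resides in Quenmont, not Brystead. The proviso rescues it, though: the amount in controversy is 104,750 dollars, which meets the USD 100,000 floor. Satisfied.
  (c) Lena Kessit resides in Brystead, which satisfies one of the alternatives. However, the amount in controversy is $104,750, which meets the USD 20,000 floor, which falls within the stated exception and so defeats the condition. Condition not met.
  (d) The amount in controversy is USD 104,750, which meets the USD 10,000 floor, so one alternative holds. Condition met.
  → Not every requirement is met — no jurisdiction.
No court satisfies all of its conditions.

0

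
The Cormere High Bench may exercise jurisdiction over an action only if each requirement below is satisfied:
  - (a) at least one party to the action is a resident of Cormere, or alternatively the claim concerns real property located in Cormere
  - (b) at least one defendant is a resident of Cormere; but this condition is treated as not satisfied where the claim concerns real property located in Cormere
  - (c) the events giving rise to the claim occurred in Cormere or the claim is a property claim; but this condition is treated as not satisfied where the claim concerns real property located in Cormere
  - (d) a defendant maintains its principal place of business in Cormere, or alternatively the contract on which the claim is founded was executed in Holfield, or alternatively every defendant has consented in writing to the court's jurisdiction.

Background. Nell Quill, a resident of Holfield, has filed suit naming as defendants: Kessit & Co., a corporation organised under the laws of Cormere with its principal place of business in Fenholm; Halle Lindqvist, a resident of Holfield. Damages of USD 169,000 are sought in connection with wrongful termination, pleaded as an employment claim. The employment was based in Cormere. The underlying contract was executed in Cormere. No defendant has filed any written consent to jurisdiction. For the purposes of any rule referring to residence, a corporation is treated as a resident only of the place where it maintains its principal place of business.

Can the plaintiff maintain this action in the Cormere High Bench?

No

The Cormere High Bench:
  (a) No party resides in Cormere; the claim does not concern real property — none of the alternatives is met. Fails.
  (b) No defendant resides in Cormere (they reside in Fenholm, Holfield). Not met.
  (c) The operative events occurred in Cormere — that alternative is enough. And the carve-out is inapplicable — the claim does not concern real property. Met.
  (d) The corporate defendant(s) have their principal place of business in Fenholm, not Cormere; the contract was executed in Cormere, not Holfield; no such written consent has been filed — no alternative holds. Fails.
  → The court lacks jurisdiction.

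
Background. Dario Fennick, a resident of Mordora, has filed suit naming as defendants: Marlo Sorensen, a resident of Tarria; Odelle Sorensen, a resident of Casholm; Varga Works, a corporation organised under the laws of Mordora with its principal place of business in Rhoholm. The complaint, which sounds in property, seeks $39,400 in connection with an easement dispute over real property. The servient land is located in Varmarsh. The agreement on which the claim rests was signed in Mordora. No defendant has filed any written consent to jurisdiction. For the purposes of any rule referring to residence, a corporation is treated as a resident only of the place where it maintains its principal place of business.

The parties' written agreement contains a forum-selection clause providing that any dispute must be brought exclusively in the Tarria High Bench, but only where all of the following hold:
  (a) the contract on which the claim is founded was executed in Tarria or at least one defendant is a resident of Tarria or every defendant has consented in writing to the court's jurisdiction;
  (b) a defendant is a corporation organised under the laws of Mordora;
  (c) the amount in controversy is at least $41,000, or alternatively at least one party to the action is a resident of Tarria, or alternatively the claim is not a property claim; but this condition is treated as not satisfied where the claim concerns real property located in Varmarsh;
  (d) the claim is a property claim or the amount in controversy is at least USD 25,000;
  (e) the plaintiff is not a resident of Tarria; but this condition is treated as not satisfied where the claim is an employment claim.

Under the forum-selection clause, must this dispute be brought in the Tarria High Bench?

The Tarria High Bench:
  (a) Marlo Sorensen resides in Tarria, which satisfies one of the alternatives. Met.
  (b) Varga Works is organised under the laws of Mordora. Condition met.
  (c) Marlo Sorensen resides in Tarria, so one alternative holds. But the carve-out bites: the property lies in Varmarsh. Not met.
  (d) The claim is a property claim, which satisfies one of the alternatives. Condition met.
  (e) The plaintiff resides in Mordora, which is not Tarria. The exception is not triggered, since the claim is a property claim, not an employment claim. Satisfied.
  → Forum clause is not triggered.

No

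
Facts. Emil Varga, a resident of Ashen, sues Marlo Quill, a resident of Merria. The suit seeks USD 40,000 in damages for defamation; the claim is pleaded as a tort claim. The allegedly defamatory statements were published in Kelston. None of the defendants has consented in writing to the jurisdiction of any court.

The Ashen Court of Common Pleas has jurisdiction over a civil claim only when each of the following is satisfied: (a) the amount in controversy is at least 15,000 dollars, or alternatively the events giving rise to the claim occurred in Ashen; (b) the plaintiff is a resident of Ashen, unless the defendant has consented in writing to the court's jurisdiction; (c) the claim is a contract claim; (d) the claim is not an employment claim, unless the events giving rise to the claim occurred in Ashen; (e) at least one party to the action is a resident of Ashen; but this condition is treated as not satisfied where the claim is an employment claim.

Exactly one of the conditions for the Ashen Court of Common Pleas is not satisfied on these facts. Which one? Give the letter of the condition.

The Ashen Court of Common Pleas:
  (a) The amount in controversy is $40,000, which meets the $15,000 floor — that alternative is enough. Met.
  (b) The plaintiff resides in Ashen. Condition met.
  (c) The claim is a tort claim, not a contract claim. Not satisfied.
  (d) The claim is a tort claim, not an employment claim. Met.
  (e) Emil Varga resides in Ashen. The carve-out does not apply: the claim is a tort claim, not an employment claim. Condition met.
Only condition (c) fails.

(c)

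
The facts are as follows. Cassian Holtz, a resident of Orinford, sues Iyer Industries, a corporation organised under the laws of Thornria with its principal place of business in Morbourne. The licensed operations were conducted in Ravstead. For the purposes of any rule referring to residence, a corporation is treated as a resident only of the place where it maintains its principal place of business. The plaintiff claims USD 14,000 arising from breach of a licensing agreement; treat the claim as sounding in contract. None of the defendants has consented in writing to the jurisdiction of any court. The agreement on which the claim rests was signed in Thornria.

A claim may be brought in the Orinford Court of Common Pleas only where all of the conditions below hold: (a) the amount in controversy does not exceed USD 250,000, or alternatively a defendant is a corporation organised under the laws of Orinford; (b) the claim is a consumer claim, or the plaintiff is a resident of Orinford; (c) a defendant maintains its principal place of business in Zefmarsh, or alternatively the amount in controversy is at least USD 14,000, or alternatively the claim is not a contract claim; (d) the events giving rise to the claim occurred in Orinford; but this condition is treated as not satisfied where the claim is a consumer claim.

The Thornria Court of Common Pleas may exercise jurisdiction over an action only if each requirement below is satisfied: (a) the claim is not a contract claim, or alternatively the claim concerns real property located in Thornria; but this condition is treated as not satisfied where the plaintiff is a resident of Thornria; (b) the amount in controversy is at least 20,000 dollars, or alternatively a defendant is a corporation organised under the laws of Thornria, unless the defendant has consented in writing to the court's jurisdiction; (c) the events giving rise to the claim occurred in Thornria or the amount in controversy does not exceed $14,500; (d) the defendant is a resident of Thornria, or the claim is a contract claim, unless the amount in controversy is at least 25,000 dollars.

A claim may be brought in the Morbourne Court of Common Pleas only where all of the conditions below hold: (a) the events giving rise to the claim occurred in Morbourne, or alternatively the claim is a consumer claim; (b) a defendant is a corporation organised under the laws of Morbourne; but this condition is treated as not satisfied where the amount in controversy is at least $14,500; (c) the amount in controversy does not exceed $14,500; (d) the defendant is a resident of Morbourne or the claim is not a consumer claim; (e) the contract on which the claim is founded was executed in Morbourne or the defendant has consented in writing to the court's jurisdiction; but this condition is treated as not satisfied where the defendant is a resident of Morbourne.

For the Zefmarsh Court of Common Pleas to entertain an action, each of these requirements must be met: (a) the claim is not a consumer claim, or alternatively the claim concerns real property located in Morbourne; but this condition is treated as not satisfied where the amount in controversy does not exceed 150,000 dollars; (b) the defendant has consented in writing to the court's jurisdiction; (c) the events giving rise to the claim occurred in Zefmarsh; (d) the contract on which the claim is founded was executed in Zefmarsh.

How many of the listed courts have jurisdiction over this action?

0

The Orinford Court of Common Pleas:
  (a) The amount in controversy is 14,000 dollars, within the USD 250,000 ceiling, so this disjunct is met. Met.
  (b) The plaintiff resides in Orinford, so this disjunct is met. Satisfied.
  (c) The amount in controversy is USD 14,000, which meets the USD 14,000 floor, so one alternative holds. Met.
  (d) The operative events occurred in Ravstead, not Orinford. Not met.
  → The court lacks jurisdiction.
The Thornria Court of Common Pleas:
  (a) The claim is a contract claim; the claim does not concern real property — no alternative holds. Fails.
  (b) Iyer Industries is organised under the laws of Thornria — that alternative is enough. Met.
  (c) The amount in controversy is $14,000, within the USD 14,500 ceiling, so one alternative holds. Met.
  (d) The claim is a contract claim, so this disjunct is met. Condition met.
  → At least one condition fails; no jurisdiction.
The Morbourne Court of Common Pleas:
  (a) The operative events occurred in Ravstead, not Morbourne; the claim is a contract claim, not a consumer claim — none of the alternatives is met. Not satisfied.
  (b) The corporate defendant(s) are organised in Thornria, not Morbourne. Not satisfied.
  (c) The amount in controversy is $14,000, within the $14,500 ceiling. Satisfied.
  (d) The defendant resides in Morbourne, so one alternative holds. Satisfied.
  (e) The contract was executed in Thornria, not Morbourne; no such written consent has been filed — every alternative fails. Not met.
  → No jurisdiction.
The Zefmarsh Court of Common Pleas:
  (a) The claim is a contract claim, not a consumer claim, so one alternative holds. But the amount in controversy is USD 14,000, within the USD 150,000 ceiling, triggering the carve-out and defeating this condition. Fails.
  (b) No such written consent has been filed. Not satisfied.
  (c) The operative events occurred in Ravstead, not Zefmarsh. Fails.
  (d) The contract was executed in Thornria, not Zefmarsh. Not met.
  → At least one condition fails; no jurisdiction.
No court satisfies all of its conditions.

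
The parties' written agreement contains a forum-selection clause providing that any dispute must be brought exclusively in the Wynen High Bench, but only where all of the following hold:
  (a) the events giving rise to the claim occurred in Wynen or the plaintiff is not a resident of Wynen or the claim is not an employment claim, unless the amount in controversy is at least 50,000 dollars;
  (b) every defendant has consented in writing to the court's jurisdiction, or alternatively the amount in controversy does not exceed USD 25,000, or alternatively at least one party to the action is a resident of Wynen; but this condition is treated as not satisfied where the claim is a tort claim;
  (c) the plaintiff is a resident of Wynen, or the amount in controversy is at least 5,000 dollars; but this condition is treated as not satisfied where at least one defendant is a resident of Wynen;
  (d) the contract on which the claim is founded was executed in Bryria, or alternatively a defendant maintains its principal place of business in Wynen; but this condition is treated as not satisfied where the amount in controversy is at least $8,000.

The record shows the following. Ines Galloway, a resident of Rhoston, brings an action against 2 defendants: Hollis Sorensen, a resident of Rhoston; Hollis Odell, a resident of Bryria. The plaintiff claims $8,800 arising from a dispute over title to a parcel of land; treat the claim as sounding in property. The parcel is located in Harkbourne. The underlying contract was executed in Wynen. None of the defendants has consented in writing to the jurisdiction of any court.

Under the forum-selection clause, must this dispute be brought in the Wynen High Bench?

The Wynen High Bench:
  (a) The plaintiff resides in Rhoston, which is not Wynen, which satisfies one of the alternatives. Satisfied.
  (b) The amount in controversy is $8,800, within the 25,000 dollars ceiling, which satisfies one of the alternatives. The exception is not triggered, since the claim is a property claim, not a tort claim. Condition met.
  (c) The amount in controversy is USD 8,800, which meets the $5,000 floor, so this disjunct is met. The carve-out does not apply: no defendant resides in Wynen (they reside in Rhoston, Bryria). Met.
  (d) The contract was executed in Wynen, not Bryria; no defendant is a corporation — every alternative fails. Not satisfied.
  → The clause does not apply.

No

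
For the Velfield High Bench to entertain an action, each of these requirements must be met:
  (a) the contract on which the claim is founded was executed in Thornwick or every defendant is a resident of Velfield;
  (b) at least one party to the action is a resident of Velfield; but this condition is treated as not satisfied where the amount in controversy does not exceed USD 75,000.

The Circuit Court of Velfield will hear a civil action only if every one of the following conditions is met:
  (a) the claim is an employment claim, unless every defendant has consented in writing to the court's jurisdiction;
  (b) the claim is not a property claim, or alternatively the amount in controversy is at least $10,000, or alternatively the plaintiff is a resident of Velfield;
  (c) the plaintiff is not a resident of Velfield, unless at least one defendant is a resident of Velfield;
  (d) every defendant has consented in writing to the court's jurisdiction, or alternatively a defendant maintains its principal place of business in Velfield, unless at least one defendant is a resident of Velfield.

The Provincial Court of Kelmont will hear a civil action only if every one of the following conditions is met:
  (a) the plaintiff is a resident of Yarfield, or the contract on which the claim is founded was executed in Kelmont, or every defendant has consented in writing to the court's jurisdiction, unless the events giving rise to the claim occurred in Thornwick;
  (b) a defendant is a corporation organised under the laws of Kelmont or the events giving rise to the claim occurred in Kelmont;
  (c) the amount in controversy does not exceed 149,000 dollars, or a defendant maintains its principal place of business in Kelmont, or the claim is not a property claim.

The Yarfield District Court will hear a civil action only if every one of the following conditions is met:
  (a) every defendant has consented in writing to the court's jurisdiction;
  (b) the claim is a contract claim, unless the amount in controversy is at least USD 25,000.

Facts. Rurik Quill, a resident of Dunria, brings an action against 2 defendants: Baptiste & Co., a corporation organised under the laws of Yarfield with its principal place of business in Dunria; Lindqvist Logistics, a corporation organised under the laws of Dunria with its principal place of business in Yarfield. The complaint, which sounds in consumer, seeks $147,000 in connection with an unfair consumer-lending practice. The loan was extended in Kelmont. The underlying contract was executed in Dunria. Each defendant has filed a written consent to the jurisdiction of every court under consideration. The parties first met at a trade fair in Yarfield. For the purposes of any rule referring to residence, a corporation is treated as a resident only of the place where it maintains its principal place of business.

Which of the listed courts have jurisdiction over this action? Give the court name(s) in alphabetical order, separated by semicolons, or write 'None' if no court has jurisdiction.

the Circuit Court of Velfield; the Provincial Court of Kelmont; the Yarfield District Court

The Velfield High Bench:
  (a) The contract was executed in Dunria, not Thornwick; the defendants reside as follows — Baptiste & Co. in Dunria, Lindqvist Logistics in Yarfield — not all in Velfield — no alternative holds. Fails.
  (b) No party resides in Velfield. Not met.
  → No jurisdiction.
The Circuit Court of Velfield:
  (a) The claim is a consumer claim, not an employment claim. But every defendant has filed written consent, and the 'unless' clause therefore excuses the requirement. Met.
  (b) The claim is a consumer claim, not a property claim, which satisfies one of the alternatives. Met.
  (c) The plaintiff resides in Dunria, which is not Velfield. Met.
  (d) Every defendant has filed written consent — that alternative is enough. Met.
  → The court has jurisdiction.
The Provincial Court of Kelmont:
  (a) Every defendant has filed written consent, which satisfies one of the alternatives. Met.
  (b) The operative events occurred in Kelmont, so one alternative holds. Met.
  (c) The amount in controversy is 147,000 dollars, within the $149,000 ceiling, so this disjunct is met. Condition met.
  → Jurisdiction lies.
The Yarfield District Court:
  (a) Every defendant has filed written consent. Satisfied.
  (b) The claim is a consumer claim, not a contract claim. But the amount in controversy is USD 147,000, which meets the $25,000 floor, and the 'unless' clause therefore excuses the requirement. Met.
  → Jurisdiction lies.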